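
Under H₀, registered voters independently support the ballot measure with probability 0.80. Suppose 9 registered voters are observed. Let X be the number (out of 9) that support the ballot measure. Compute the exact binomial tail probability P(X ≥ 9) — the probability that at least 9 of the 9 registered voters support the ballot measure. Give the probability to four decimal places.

P = 0.1342

X ~ Binomial(n=9, p=0.80).
P(X ≥ 9) = C(9,9)·0.80^9·0.20^0.
= 0.134218 = 0.1342.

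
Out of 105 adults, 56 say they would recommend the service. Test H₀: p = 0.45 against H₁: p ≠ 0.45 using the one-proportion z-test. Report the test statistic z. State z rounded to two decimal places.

With x = 56 successes in n = 105, p̂ = 0.53333.
Null standard error: √(0.45·0.55/105) = √0.002357143 = 0.048550.
z = (p̂ − p₀)/SE = (0.53333 − 0.45)/0.048550 = 1.72.

z = 1.72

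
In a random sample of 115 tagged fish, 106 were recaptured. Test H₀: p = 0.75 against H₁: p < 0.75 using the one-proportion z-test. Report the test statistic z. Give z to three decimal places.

p̂ = 106/115 = 0.92174.
Null standard error: √(0.75·0.25/115) = √0.001630435 = 0.040379.
Test statistic: z = 0.17174/0.040379 = 4.253.

z = 4.253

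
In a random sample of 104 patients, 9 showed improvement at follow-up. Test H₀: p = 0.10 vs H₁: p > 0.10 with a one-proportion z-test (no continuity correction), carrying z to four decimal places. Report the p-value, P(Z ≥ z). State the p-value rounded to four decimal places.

p-value = 0.6764

With x = 9 successes in n = 104, p̂ = 0.08654.
SE₀ = √(0.10·0.90/104) = 0.029417.
z = (p̂ − p₀)/SE = (9/104 − 0.10)/0.029417 ≈ -0.4576.
From the standard normal, P(Z ≥ z) = 0.6764.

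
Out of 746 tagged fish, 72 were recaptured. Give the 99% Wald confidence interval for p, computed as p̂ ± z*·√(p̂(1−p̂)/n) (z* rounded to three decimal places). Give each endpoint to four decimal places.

(0.0687, 0.1244)

The sample proportion is 72/746 = 0.09651.
SE = √(p̂(1−p̂)/n) = √(0.087200/746) = 0.010812.
For 99% confidence, z* = 2.576.
Margin of error: 2.576 × 0.010812 = 0.02785.
Interval: 0.09651 ± 0.02785 → (0.0687, 0.1244).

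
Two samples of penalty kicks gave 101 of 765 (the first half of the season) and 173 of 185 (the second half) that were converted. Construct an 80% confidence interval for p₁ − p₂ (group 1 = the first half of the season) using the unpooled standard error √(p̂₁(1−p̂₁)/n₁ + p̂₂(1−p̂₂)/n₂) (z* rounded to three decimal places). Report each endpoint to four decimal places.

(-0.8311, -0.7751)

p̂₁ = 101/765 = 0.13203, p̂₂ = 173/185 = 0.93514; p̂₁ − p̂₂ = -0.80311.
Unpooled SE = √(p̂₁(1−p̂₁)/n₁ + p̂₂(1−p̂₂)/n₂) = √(0.000149798 + 0.000327878) = 0.021856.
The 80% critical value is z* = 1.282. Margin = 1.282·0.021856 = 0.02802.
So the interval runs from -0.8311 to -0.7751.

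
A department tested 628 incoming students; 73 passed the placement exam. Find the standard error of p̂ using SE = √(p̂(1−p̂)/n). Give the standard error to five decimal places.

p̂ = 73/628 = 0.11624.
p̂(1−p̂) = 0.102728.
SE = √(0.102728/628) = 0.01279.

SE = 0.01279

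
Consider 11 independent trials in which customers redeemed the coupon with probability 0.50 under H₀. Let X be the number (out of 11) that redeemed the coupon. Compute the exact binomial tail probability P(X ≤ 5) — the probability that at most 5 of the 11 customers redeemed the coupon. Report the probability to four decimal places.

X ~ Binomial(n=11, p=0.50).
P(X ≤ 5) = Σ_{j=0}^{5} C(11,j)·0.50^j·0.50^{11−j}.
= 0.000488 + 0.005371 + 0.026855 + 0.080566 + 0.161133 + 0.225586 = 0.5000.

P = 0.5000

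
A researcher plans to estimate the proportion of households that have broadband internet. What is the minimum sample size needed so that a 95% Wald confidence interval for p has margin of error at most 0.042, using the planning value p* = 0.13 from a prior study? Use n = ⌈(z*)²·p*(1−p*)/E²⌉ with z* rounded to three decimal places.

n = 247

For 95% confidence, z* = 1.960.
p*(1−p*) = 0.1131.
(z*)²·p*(1−p*)/E² = 3.841600·0.1131/0.001764 = 246.307.
Rounding up, n = 247.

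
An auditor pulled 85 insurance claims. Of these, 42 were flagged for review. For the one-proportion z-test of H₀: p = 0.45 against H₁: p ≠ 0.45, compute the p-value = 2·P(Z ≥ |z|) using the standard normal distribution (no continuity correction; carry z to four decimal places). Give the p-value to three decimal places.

p-value = 0.414

The sample proportion is 42/85 = 0.49412.
SE₀ = √(0.45·0.55/85) = 0.053961.
z = (p̂ − p₀)/SE = (42/85 − 0.45)/0.053961 ≈ 0.8176.
From the standard normal, 2·P(Z ≥ |z|) = 0.414.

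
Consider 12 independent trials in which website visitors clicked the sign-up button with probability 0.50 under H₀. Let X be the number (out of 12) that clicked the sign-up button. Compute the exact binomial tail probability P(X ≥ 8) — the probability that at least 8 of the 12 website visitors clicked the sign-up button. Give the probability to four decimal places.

X is binomial with n = 12 and p = 0.50.
P(X ≥ 8) = Σ_{j=8}^{12} C(12,j)·0.50^j·0.50^{12−j}.
= 0.120850 + 0.053711 + 0.016113 + 0.002930 + 0.000244 = 0.1938.

P = 0.1938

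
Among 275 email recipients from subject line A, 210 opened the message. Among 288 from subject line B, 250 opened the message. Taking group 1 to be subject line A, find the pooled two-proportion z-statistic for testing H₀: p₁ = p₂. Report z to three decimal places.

p̂₁ = 210/275 = 0.76364, p̂₂ = 250/288 = 0.86806.
Pooling: p̂ = 460/563 = 0.81705.
SE = √[p̂(1−p̂)(1/n₁+1/n₂)] = √[0.81705·0.18295·(1/275+1/288)] ≈ 0.032597.
z = (p̂₁ − p̂₂)/SE = (0.76364 − 0.86806)/0.032597 = -0.10442/0.032597 = -3.203.

z = -3.203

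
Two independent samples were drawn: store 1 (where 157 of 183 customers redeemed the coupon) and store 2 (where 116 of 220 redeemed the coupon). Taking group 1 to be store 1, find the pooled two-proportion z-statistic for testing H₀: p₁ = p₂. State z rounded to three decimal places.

p̂₁ = 157/183 = 0.85792, p̂₂ = 116/220 = 0.52727.
Pooling: p̂ = 273/403 = 0.67742.
SE = √[p̂(1−p̂)(1/n₁+1/n₂)] = √[0.67742·0.32258·(1/183+1/220)] ≈ 0.046770.
z = (p̂₁ − p̂₂)/SE = (0.85792 − 0.52727)/0.046770 = 0.33065/0.046770 = 7.070.

z = 7.070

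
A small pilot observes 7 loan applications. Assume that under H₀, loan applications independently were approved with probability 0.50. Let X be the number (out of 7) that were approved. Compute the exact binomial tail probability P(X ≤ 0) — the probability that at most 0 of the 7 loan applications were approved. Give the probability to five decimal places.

X ~ Binomial(n=7, p=0.50).
P(X ≤ 0) = C(7,0)·0.50^0·0.50^7.
= 0.007812 = 0.00781.

P = 0.00781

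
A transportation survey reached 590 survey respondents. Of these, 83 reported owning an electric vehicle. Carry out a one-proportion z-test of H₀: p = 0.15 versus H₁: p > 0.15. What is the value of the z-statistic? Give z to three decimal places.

z = -0.634

The sample proportion is 83/590 = 0.14068.
SE₀ = √(0.15·0.85/590) = 0.014700.
z = (p̂ − p₀)/SE = (0.14068 − 0.15)/0.014700 = -0.634.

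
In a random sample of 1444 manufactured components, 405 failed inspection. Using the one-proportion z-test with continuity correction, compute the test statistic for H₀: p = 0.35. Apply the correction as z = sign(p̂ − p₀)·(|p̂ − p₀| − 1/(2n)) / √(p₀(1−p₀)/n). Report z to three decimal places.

With x = 405 successes in n = 1444, p̂ = 0.28047. p̂ − p₀ = -0.069529.
Continuity correction 1/(2n) = 1/2888 = 0.000346.
Corrected numerator: |-0.069529| − 0.000346 = 0.069183.
Null standard error: √(0.35·0.65/1444) = √0.000157548 = 0.012552.
z = (−)0.069183/0.012552 = -5.512.

z = -5.512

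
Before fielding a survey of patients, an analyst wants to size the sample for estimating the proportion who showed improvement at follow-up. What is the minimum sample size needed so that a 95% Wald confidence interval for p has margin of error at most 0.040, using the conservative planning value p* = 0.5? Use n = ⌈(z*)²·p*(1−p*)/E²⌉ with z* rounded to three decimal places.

n = 601

The 95% critical value is z* = 1.960.
p*(1−p*) = 0.2500.
(z*)²·p*(1−p*)/E² = 3.841600·0.2500/0.001600 = 600.250.
⌈600.250⌉ = 601.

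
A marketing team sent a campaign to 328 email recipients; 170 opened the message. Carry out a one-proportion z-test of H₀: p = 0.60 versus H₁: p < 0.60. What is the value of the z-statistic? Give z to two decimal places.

p̂ = 170/328 = 0.51829.
Under H₀, SE = √(p₀(1−p₀)/n) = √(0.60·0.40/328) = √0.000731707 = 0.027050.
z = (0.51829 − 0.60)/0.027050 = -0.08171/0.027050 = -3.02.

z = -3.02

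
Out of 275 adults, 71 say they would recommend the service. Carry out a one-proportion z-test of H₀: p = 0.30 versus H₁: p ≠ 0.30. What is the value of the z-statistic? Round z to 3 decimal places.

z = -1.513

Sample proportion p̂ = 71/275 = 0.25818.
Under H₀, SE = √(p₀(1−p₀)/n) = √(0.30·0.70/275) = √0.000763636 = 0.027634.
z = (0.25818 − 0.30)/0.027634 = -0.04182/0.027634 = -1.513.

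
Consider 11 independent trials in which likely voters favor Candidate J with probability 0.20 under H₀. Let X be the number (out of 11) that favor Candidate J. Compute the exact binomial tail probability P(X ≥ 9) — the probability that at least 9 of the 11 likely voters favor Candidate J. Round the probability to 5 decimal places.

P = 0.00002

X is binomial with n = 11 and p = 0.20.
P(X ≥ 9) = C(11,9)·0.20^9·0.80^2 + C(11,10)·0.20^10·0.80^1 + C(11,11)·0.20^11·0.80^0.
= 0.000018 + 0.000001 + 0.000000 = 0.00002.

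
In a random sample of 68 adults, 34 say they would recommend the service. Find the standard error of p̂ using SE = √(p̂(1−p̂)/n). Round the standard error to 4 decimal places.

SE = 0.0606

The sample proportion is 34/68 = 0.50000.
p̂(1−p̂) = 0.250000.
SE = √(0.250000/68) = 0.0606.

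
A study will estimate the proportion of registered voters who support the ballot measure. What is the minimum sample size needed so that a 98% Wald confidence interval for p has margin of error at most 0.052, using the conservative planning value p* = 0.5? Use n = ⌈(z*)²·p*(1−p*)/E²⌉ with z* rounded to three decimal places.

n = 501

For 98% confidence, z* = 2.326.
p*(1−p*) = 0.2500.
Required n before rounding: 5.410276 × 0.2500 / 0.052² = 500.210.
Rounding up, n = 501.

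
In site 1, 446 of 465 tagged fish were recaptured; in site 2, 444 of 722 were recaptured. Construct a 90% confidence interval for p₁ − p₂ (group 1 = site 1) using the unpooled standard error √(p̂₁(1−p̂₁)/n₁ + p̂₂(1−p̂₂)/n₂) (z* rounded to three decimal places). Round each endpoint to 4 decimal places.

(0.3108, 0.3776)

p̂₁ = 0.95914, p̂₂ = 0.61496, so the observed difference is 0.34418.
Unpooled SE = √(p̂₁(1−p̂₁)/n₁ + p̂₂(1−p̂₂)/n₂) = √(0.000084281 + 0.000327956) = 0.020304.
The 90% critical value is z* = 1.645. Margin of error = 0.03340.
Interval: 0.34418 ± 0.03340 → (0.3108, 0.3776).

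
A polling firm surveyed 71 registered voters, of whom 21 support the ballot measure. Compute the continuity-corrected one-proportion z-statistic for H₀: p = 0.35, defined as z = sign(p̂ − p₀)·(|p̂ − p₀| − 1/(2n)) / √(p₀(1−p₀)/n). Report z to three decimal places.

z = -0.834

With x = 21 successes in n = 71, p̂ = 0.29577. p̂ − p₀ = -0.054225.
Continuity correction 1/(2n) = 1/142 = 0.007042.
Corrected numerator: |-0.054225| − 0.007042 = 0.047183.
Under H₀, SE = √(p₀(1−p₀)/n) = √(0.35·0.65/71) = √0.003204225 = 0.056606.
z = (−)0.047183/0.056606 = -0.834.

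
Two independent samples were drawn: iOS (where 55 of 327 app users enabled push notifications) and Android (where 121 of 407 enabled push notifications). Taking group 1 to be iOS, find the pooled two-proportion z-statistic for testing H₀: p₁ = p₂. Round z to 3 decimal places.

z = -4.072

Sample proportions: p̂₁ = 55/327 = 0.16820 and p̂₂ = 121/407 = 0.29730.
Pooling: p̂ = 176/734 = 0.23978.
SE = √[p̂(1−p̂)(1/n₁+1/n₂)] = √[0.23978·0.76022·(1/327+1/407)] ≈ 0.031707.
z = -0.12910/0.031707 = -4.072.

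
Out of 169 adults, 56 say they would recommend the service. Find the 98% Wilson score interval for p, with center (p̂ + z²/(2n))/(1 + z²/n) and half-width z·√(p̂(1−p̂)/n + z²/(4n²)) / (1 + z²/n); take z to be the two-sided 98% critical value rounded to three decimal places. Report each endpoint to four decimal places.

(0.2535, 0.4197)

p̂ = 56/169 = 0.33136; z = 2.326, so z² = 5.410276.
1 + z²/n = 1.032013.
Center = (0.33136 + 0.016007)/1.032013 = 0.33659.
Radicand: p̂(1−p̂)/n + z²/(4n²) = 0.001311011 + 0.000047357 = 0.001358368.
Half-width = 2.326·√0.001358368/1.032013 = 0.08307.
So the interval runs from 0.2535 to 0.4197.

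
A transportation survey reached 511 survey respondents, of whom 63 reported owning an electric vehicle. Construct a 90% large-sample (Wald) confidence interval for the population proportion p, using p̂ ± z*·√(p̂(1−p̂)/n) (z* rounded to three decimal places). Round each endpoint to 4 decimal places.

(0.0994, 0.1472)

The sample proportion is 63/511 = 0.12329.
Standard error of p̂: √(0.108088/511) = √0.000211522 = 0.014544.
For 90% confidence, z* = 1.645.
Margin of error: 1.645 × 0.014544 = 0.02392.
Interval: 0.12329 ± 0.02392 → (0.0994, 0.1472).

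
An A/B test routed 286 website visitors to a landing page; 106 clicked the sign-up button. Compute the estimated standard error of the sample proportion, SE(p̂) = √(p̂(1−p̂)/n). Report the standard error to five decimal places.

SE = 0.02856

Sample proportion p̂ = 106/286 = 0.37063.
p̂(1−p̂) = 0.37063·0.62937 = 0.233263.
SE = √(0.233263/286) = 0.02856.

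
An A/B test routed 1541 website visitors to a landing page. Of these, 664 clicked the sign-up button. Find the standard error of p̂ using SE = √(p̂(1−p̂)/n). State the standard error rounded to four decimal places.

p̂ = 664/1541 = 0.43089.
p̂(1−p̂) = 0.245224.
SE = √(0.245224/1541) = √0.000159133 = 0.0126.

SE = 0.0126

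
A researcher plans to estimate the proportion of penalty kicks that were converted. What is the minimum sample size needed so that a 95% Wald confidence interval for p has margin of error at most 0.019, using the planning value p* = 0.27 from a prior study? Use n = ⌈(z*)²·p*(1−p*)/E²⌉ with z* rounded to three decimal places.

z* = 1.960 at the 95% level.
p*(1−p*) = 0.27·0.73 = 0.1971.
Required n before rounding: 3.841600 × 0.1971 / 0.019² = 2097.450.
Rounding up, n = 2098.

n = 2098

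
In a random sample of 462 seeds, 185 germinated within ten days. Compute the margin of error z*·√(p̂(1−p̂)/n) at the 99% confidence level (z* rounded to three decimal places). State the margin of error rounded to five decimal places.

ME = 0.05872

p̂ = 185/462 = 0.40043.
SE = √(p̂(1−p̂)/n) = √(0.240086/462) = 0.022796.
The 99% critical value is z* = 2.576.
Margin of error = z*·SE = 2.576 × 0.022796 = 0.05872.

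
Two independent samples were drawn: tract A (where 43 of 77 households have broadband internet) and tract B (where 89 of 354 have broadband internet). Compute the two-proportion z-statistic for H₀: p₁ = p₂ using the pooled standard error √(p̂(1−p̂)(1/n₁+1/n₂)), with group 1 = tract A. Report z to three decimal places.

p̂₁ = 43/77 = 0.55844, p̂₂ = 89/354 = 0.25141.
Pooled p̂ = (43+89)/(77+354) = 132/431 = 0.30626.
Pooled SE = √[0.2124666·0.01581187] ≈ 0.057961.
z = (p̂₁ − p̂₂)/SE = (0.55844 − 0.25141)/0.057961 = 0.30703/0.057961 = 5.297.

z = 5.297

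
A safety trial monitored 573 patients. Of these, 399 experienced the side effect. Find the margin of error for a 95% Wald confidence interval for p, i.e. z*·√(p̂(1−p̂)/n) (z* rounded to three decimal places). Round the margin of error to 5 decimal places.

ME = 0.03765

With x = 399 successes in n = 573, p̂ = 0.69634.
SE(p̂) = √(0.69634·0.30366/573) = 0.019210.
The 95% critical value is z* = 1.960.
Margin of error = z*·SE = 1.960 × 0.019210 = 0.03765.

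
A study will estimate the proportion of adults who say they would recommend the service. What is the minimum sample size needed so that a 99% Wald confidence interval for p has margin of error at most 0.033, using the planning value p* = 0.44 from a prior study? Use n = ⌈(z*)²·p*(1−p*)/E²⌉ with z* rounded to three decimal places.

n = 1502

The 99% critical value is z* = 2.576.
p*(1−p*) = 0.44·0.56 = 0.2464.
Required n before rounding: 6.635776 × 0.2464 / 0.033² = 1501.428.
⌈1501.428⌉ = 1502.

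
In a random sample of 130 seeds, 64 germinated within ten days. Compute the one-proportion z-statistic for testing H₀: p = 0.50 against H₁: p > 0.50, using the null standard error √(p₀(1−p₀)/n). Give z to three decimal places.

With x = 64 successes in n = 130, p̂ = 0.49231.
Under H₀, SE = √(p₀(1−p₀)/n) = √(0.50·0.50/130) = √0.001923077 = 0.043853.
Test statistic: z = -0.00769/0.043853 = -0.175.

z = -0.175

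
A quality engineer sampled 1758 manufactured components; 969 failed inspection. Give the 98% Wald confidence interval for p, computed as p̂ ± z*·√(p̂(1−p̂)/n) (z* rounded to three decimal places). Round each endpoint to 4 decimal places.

Sample proportion p̂ = 969/1758 = 0.55119.
Standard error of p̂: √(0.247379/1758) = √0.000140716 = 0.011862.
For 98% confidence, z* = 2.326.
Margin of error: 2.326 × 0.011862 = 0.02759.
CI: 0.55119 ± 0.02759 = (0.5236, 0.5788).

(0.5236, 0.5788)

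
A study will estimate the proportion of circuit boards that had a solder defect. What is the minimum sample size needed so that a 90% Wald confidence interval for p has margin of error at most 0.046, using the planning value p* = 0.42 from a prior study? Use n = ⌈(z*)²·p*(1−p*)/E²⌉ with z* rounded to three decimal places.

z* = 1.645 at the 90% level.
p*(1−p*) = 0.42·0.58 = 0.2436.
Required n before rounding: 2.706025 × 0.2436 / 0.046² = 311.525.
Rounding up, n = 312.

n = 312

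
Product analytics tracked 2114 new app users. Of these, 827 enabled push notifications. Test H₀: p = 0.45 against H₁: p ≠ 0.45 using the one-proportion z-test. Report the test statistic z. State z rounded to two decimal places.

p̂ = 827/2114 = 0.39120.
SE₀ = √(0.45·0.55/2114) = 0.010820.
z = (0.39120 − 0.45)/0.010820 = -0.05880/0.010820 = -5.43.

z = -5.43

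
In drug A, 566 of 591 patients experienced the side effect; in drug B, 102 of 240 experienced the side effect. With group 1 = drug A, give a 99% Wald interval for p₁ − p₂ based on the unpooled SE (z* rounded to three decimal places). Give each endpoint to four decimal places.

p̂₁ = 0.95770, p̂₂ = 0.42500, so the observed difference is 0.53270.
SE = √(0.000068548 + 0.001018229) = √0.001086777 = 0.032966.
The 99% critical value is z* = 2.576. Margin = 2.576·0.032966 = 0.08492.
CI: 0.53270 ± 0.08492 = (0.4478, 0.6176).

(0.4478, 0.6176)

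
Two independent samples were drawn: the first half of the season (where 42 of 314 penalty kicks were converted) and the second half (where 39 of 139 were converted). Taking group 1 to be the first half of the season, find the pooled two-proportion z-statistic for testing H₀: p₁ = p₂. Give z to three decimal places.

Sample proportions: p̂₁ = 42/314 = 0.13376 and p̂₂ = 39/139 = 0.28058.
Pooled p̂ = (42+39)/(314+139) = 81/453 = 0.17881.
Pooled SE = √[0.1468357·0.01037896] ≈ 0.039038.
z = (p̂₁ − p̂₂)/SE = (0.13376 − 0.28058)/0.039038 = -0.14682/0.039038 = -3.761.

z = -3.761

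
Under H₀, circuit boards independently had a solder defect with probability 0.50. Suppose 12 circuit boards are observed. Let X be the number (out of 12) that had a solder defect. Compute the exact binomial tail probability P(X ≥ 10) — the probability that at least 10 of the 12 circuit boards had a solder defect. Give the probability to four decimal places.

X ~ Binomial(n=12, p=0.50).
P(X ≥ 10) = C(12,10)·0.50^10·0.50^2 + C(12,11)·0.50^11·0.50^1 + C(12,12)·0.50^12·0.50^0.
= 0.016113 + 0.002930 + 0.000244 = 0.0193.

P = 0.0193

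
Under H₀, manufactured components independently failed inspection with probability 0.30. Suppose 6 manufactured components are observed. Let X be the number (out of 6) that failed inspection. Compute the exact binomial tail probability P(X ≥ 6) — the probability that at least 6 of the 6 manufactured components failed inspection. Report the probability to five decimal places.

P = 0.00073

X ~ Binomial(n=6, p=0.30).
P(X ≥ 6) = C(6,6)·0.30^6·0.70^0.
= 0.000729 = 0.00073.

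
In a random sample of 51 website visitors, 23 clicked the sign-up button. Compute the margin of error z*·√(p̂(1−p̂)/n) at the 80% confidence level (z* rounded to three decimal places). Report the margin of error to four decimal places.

The sample proportion is 23/51 = 0.45098.
Standard error of p̂: √(0.247597/51) = √0.004854845 = 0.069677.
The 80% critical value is z* = 1.282.
So ME = 0.0893.

ME = 0.0893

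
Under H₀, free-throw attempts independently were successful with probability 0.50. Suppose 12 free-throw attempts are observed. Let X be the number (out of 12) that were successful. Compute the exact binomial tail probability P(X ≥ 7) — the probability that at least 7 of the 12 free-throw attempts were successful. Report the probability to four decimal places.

X is binomial with n = 12 and p = 0.50.
P(X ≥ 7) = Σ_{j=7}^{12} C(12,j)·0.50^j·0.50^{12−j}.
= 0.193359 + 0.120850 + 0.053711 + 0.016113 + 0.002930 + 0.000244 = 0.3872.

P = 0.3872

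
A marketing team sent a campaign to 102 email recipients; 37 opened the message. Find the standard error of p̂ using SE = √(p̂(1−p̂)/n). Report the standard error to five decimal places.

Sample proportion p̂ = 37/102 = 0.36275.
p̂(1−p̂) = 0.231162.
SE = √(0.231162/102) = 0.04761.

SE = 0.04761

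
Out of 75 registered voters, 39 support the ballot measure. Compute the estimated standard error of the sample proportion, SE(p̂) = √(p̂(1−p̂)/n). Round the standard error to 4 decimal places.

p̂ = 39/75 = 0.52000.
p̂(1−p̂) = 0.52000·0.48000 = 0.249600.
SE = √(0.249600/75) = √0.003328000 = 0.0577.

SE = 0.0577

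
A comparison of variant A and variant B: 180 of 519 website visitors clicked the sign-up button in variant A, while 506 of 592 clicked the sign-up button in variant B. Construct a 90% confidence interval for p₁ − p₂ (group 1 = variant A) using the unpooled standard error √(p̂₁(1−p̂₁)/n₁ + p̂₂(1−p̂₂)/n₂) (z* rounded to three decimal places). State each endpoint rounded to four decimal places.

(-0.5497, -0.4661)

p̂₁ = 0.34682, p̂₂ = 0.85473, so the observed difference is -0.50791.
Unpooled SE = √(p̂₁(1−p̂₁)/n₁ + p̂₂(1−p̂₂)/n₂) = √(0.000436486 + 0.000209741) = 0.025421.
z* = 1.645 at the 90% level. Margin = 1.645·0.025421 = 0.04182.
Interval: -0.50791 ± 0.04182 → (-0.5497, -0.4661).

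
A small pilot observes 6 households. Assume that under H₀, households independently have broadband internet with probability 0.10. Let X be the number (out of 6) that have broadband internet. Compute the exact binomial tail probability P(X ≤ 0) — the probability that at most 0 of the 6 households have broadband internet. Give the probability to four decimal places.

X is binomial with n = 6 and p = 0.10.
P(X ≤ 0) = C(6,0)·0.10^0·0.90^6.
= 0.531441 = 0.5314.

P = 0.5314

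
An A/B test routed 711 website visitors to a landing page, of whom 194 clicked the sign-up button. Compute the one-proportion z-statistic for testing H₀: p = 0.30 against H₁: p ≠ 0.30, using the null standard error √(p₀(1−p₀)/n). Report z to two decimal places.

z = -1.58

Sample proportion p̂ = 194/711 = 0.27286.
Under H₀, SE = √(p₀(1−p₀)/n) = √(0.30·0.70/711) = √0.000295359 = 0.017186.
z = (p̂ − p₀)/SE = (0.27286 − 0.30)/0.017186 = -1.58.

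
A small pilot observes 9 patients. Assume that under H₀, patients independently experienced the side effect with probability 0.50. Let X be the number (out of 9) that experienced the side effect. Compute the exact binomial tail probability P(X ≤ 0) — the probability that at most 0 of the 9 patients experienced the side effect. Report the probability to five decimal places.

P = 0.00195

X ~ Binomial(n=9, p=0.50).
P(X ≤ 0) = C(9,0)·0.50^0·0.50^9.
= 0.001953 = 0.00195.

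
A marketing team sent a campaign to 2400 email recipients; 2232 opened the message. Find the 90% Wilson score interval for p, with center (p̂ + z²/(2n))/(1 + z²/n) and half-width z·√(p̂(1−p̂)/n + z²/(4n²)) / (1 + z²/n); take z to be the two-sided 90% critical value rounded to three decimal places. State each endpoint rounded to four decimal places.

Here p̂ = 2232/2400 = 0.93000 and z = 1.645 (z² = 2.706025).
Denominator 1 + z²/n = 1 + 2.706025/2400 = 1.001128.
Center = (0.93000 + 0.000564)/1.001128 = 0.92952.
Radicand: p̂(1−p̂)/n + z²/(4n²) = 0.000027125 + 0.000000117 = 0.000027242.
Half-width = 1.645·√0.000027242/1.001128 = 0.00858.
CI: 0.92952 ± 0.00858 = (0.9209, 0.9381).

(0.9209, 0.9381)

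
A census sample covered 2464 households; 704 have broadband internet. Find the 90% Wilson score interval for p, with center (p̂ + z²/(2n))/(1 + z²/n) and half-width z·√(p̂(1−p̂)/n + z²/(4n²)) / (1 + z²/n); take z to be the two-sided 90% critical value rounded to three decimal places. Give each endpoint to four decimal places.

p̂ = 704/2464 = 0.28571; z = 1.645, so z² = 2.706025.
Denominator 1 + z²/n = 1 + 2.706025/2464 = 1.001098.
Center = (0.28571 + 0.000549)/1.001098 = 0.28595.
Radicand: p̂(1−p̂)/n + z²/(4n²) = 0.000082825 + 0.000000111 = 0.000082936.
Half-width = z·√(radicand)/denom = 1.645·0.009107/1.001098 = 0.01496.
CI: 0.28595 ± 0.01496 = (0.2710, 0.3009).

(0.2710, 0.3009)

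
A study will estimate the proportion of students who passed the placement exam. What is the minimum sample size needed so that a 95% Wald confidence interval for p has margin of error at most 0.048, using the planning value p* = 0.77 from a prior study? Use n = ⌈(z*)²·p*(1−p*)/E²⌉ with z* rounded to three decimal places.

n = 296

z* = 1.960 at the 95% level.
p*(1−p*) = 0.77·0.23 = 0.1771.
Required n before rounding: 3.841600 × 0.1771 / 0.048² = 295.290.
⌈295.290⌉ = 296.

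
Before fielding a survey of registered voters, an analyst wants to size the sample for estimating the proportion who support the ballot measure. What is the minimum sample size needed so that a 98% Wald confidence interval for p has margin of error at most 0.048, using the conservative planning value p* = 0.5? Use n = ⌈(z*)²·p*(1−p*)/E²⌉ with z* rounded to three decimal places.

n = 588

For 98% confidence, z* = 2.326.
p*(1−p*) = 0.2500.
(z*)²·p*(1−p*)/E² = 5.410276·0.2500/0.002304 = 587.053.
Rounding up, n = 588.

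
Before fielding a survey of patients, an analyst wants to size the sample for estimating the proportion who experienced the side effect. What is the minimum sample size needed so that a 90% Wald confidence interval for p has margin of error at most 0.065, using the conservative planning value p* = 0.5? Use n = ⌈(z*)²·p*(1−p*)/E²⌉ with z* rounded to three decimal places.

n = 161

z* = 1.645 at the 90% level.
p*(1−p*) = 0.50·0.50 = 0.2500.
(z*)²·p*(1−p*)/E² = 2.706025·0.2500/0.004225 = 160.120.
⌈160.120⌉ = 161.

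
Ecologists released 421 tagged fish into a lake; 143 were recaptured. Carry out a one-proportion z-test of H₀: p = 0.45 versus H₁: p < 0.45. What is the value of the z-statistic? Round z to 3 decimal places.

z = -4.550

Sample proportion p̂ = 143/421 = 0.33967.
Under H₀, SE = √(p₀(1−p₀)/n) = √(0.45·0.55/421) = √0.000587886 = 0.024246.
z = (0.33967 − 0.45)/0.024246 = -0.11033/0.024246 = -4.550.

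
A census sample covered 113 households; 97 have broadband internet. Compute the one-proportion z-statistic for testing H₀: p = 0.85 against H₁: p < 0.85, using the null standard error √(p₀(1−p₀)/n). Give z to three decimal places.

p̂ = 97/113 = 0.85841.
SE₀ = √(0.85·0.15/113) = 0.033590.
z = (0.85841 − 0.85)/0.033590 = 0.00841/0.033590 = 0.250.

z = 0.250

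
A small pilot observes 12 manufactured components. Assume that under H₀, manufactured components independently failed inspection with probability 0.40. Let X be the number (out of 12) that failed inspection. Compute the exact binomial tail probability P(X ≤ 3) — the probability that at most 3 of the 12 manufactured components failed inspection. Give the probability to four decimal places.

X ~ Binomial(n=12, p=0.40).
P(X ≤ 3) = C(12,0)·0.40^0·0.60^12 + C(12,1)·0.40^1·0.60^11 + C(12,2)·0.40^2·0.60^10 + C(12,3)·0.40^3·0.60^9.
= 0.002177 + 0.017414 + 0.063852 + 0.141894 = 0.2253.

P = 0.2253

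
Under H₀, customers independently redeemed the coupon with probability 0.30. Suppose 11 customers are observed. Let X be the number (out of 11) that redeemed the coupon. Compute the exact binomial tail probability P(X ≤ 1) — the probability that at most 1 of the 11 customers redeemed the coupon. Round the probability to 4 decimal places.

P = 0.1130

X is binomial with n = 11 and p = 0.30.
P(X ≤ 1) = C(11,0)·0.30^0·0.70^11 + C(11,1)·0.30^1·0.70^10.
= 0.019773 + 0.093217 = 0.1130.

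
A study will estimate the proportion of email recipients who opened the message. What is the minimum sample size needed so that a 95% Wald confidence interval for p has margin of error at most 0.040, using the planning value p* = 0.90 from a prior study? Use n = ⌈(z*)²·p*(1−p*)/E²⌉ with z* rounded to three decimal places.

For 95% confidence, z* = 1.960.
p*(1−p*) = 0.90·0.10 = 0.0900.
(z*)²·p*(1−p*)/E² = 3.841600·0.0900/0.001600 = 216.090.
⌈216.090⌉ = 217.

n = 217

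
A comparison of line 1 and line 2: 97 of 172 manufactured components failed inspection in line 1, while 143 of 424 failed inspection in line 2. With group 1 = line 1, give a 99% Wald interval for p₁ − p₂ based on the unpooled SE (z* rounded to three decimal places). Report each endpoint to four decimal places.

p̂₁ = 0.56395, p̂₂ = 0.33726, so the observed difference is 0.22669.
Unpooled SE = √(p̂₁(1−p̂₁)/n₁ + p̂₂(1−p̂₂)/n₂) = √(0.001429709 + 0.000527163) = 0.044237.
z* = 2.576 at the 99% level. Margin = 2.576·0.044237 = 0.11395.
So the interval runs from 0.1127 to 0.3406.

(0.1127, 0.3406)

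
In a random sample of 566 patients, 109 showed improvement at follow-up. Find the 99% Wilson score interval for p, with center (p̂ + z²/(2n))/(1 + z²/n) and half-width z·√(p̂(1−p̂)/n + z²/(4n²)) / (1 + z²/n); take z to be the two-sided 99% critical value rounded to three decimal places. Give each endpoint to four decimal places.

(0.1535, 0.2387)

Here p̂ = 109/566 = 0.19258 and z = 2.576 (z² = 6.635776).
1 + z²/n = 1.011724.
Center = (0.19258 + 0.005862)/1.011724 = 0.19614.
Radicand: p̂(1−p̂)/n + z²/(4n²) = 0.000274722 + 0.000005178 = 0.000279900.
Half-width = 2.576·√0.000279900/1.011724 = 0.04260.
So the interval runs from 0.1535 to 0.2387.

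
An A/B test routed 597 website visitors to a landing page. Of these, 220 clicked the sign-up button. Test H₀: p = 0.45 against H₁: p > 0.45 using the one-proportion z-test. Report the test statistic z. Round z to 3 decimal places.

z = -4.002

The sample proportion is 220/597 = 0.36851.
SE₀ = √(0.45·0.55/597) = 0.020361.
z = (0.36851 − 0.45)/0.020361 = -0.08149/0.020361 = -4.002.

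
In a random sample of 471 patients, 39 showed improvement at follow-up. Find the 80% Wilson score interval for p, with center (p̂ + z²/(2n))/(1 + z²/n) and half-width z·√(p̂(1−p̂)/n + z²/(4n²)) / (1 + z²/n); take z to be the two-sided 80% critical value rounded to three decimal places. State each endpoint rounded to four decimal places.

(0.0679, 0.1006)

Here p̂ = 39/471 = 0.08280 and z = 1.282 (z² = 1.643524).
Denominator 1 + z²/n = 1 + 1.643524/471 = 1.003489.
Center = (0.08280 + 0.001745)/1.003489 = 0.08425.
Radicand: p̂(1−p̂)/n + z²/(4n²) = 0.000161245 + 0.000001852 = 0.000163097.
Half-width = 1.282·√0.000163097/1.003489 = 0.01632.
Interval: 0.08425 ± 0.01632 → (0.0679, 0.1006).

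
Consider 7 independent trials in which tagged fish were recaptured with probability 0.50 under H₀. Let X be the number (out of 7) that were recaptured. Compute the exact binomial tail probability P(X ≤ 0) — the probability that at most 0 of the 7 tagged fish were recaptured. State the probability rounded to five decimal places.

P = 0.00781

X ~ Binomial(n=7, p=0.50).
P(X ≤ 0) = C(7,0)·0.50^0·0.50^7.
= 0.007812 = 0.00781.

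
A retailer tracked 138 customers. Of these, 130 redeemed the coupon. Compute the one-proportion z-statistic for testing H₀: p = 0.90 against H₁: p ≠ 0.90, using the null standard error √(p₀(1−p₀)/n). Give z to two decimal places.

p̂ = 130/138 = 0.94203.
Under H₀, SE = √(p₀(1−p₀)/n) = √(0.90·0.10/138) = √0.000652174 = 0.025538.
z = (0.94203 − 0.90)/0.025538 = 0.04203/0.025538 = 1.65.

z = 1.65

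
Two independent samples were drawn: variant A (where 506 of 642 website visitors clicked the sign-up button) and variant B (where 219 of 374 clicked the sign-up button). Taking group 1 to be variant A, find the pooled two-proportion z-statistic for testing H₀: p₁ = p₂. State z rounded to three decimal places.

Sample proportions: p̂₁ = 506/642 = 0.78816 and p̂₂ = 219/374 = 0.58556.
Pooling: p̂ = 725/1016 = 0.71358.
SE = √[p̂(1−p̂)(1/n₁+1/n₂)] = √[0.71358·0.28642·(1/642+1/374)] ≈ 0.029408.
z = (p̂₁ − p̂₂)/SE = (0.78816 − 0.58556)/0.029408 = 0.20260/0.029408 = 6.889.

z = 6.889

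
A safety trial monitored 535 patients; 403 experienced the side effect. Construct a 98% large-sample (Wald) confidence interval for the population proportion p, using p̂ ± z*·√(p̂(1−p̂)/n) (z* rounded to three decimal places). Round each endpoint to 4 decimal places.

Sample proportion p̂ = 403/535 = 0.75327.
SE = √(p̂(1−p̂)/n) = √(0.185854/535) = 0.018638.
The 98% critical value is z* = 2.326.
Margin = 2.326·0.018638 = 0.04335.
CI: 0.75327 ± 0.04335 = (0.7099, 0.7966).

(0.7099, 0.7966)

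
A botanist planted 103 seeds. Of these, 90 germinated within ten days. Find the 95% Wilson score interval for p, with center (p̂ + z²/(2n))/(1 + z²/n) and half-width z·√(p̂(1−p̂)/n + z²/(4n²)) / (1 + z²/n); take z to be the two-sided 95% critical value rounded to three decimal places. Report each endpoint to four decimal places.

(0.7960, 0.9247)

p̂ = 90/103 = 0.87379; z = 1.960, so z² = 3.841600.
Denominator 1 + z²/n = 1 + 3.841600/103 = 1.037297.
Center = (0.87379 + 0.018649)/1.037297 = 0.86035.
Radicand: p̂(1−p̂)/n + z²/(4n²) = 0.001070716 + 0.000090527 = 0.001161243.
Half-width = 1.960·√0.001161243/1.037297 = 0.06439.
CI: 0.86035 ± 0.06439 = (0.7960, 0.9247).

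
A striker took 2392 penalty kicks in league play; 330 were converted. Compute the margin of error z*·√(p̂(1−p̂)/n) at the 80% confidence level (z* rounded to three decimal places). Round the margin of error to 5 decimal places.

ME = 0.00904

The sample proportion is 330/2392 = 0.13796.
SE = √(p̂(1−p̂)/n) = √(0.118927/2392) = 0.007051.
z* = 1.282 at the 80% level.
So ME = 0.00904.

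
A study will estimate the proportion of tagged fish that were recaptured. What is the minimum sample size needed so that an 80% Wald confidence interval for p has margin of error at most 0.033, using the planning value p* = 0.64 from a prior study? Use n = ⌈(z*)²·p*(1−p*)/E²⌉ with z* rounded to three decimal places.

For 80% confidence, z* = 1.282.
p*(1−p*) = 0.64·0.36 = 0.2304.
Required n before rounding: 1.643524 × 0.2304 / 0.033² = 347.721.
⌈347.721⌉ = 348.

n = 348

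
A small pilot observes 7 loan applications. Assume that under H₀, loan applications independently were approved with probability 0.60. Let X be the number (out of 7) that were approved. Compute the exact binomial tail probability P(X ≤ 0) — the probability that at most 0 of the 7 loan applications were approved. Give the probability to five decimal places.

P = 0.00164

X is binomial with n = 7 and p = 0.60.
P(X ≤ 0) = C(7,0)·0.60^0·0.40^7.
= 0.001638 = 0.00164.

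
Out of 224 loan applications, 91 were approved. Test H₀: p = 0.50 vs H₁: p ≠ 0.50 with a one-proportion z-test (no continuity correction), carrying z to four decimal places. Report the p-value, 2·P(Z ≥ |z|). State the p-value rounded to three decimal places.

With x = 91 successes in n = 224, p̂ = 0.40625.
SE₀ = √(0.50·0.50/224) = 0.033408.
Test statistic (full precision, shown to 4 dp): z = (91/224 − 0.50)/SE₀ ≈ -2.8062.
p-value = 2·P(Z ≥ |z|) with z = -2.8062 → 0.005.

p-value = 0.005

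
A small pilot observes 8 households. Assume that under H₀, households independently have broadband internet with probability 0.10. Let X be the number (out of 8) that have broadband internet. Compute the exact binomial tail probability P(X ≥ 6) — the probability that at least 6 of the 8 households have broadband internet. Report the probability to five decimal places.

P = 0.00002

X ~ Binomial(n=8, p=0.10).
P(X ≥ 6) = C(8,6)·0.10^6·0.90^2 + C(8,7)·0.10^7·0.90^1 + C(8,8)·0.10^8·0.90^0.
= 0.000023 + 0.000001 + 0.000000 = 0.00002.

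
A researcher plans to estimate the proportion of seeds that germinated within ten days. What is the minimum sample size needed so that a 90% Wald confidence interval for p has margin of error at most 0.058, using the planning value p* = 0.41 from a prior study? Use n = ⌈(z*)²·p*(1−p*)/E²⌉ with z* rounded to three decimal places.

n = 195

For 90% confidence, z* = 1.645.
p*(1−p*) = 0.41·0.59 = 0.2419.
(z*)²·p*(1−p*)/E² = 2.706025·0.2419/0.003364 = 194.586.
⌈194.586⌉ = 195.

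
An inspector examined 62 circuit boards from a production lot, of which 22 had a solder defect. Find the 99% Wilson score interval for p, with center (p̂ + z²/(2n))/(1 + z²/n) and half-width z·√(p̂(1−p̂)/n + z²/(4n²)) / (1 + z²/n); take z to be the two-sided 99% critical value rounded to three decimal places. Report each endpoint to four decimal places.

(0.2194, 0.5183)

p̂ = 22/62 = 0.35484; z = 2.576, so z² = 6.635776.
1 + z²/n = 1.107029.
Center = (0.35484 + 0.053514)/1.107029 = 0.36887.
Radicand: p̂(1−p̂)/n + z²/(4n²) = 0.003692390 + 0.000431567 = 0.004123957.
Half-width = z·√(radicand)/denom = 2.576·0.064218/1.107029 = 0.14943.
Interval: 0.36887 ± 0.14943 → (0.2194, 0.5183).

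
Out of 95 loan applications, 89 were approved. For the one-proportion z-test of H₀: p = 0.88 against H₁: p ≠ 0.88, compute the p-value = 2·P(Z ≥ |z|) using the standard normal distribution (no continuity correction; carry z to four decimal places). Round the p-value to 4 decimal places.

p-value = 0.0882

p̂ = 89/95 = 0.93684.
SE₀ = √(0.88·0.12/95) = 0.033340.
Test statistic (full precision, shown to 4 dp): z = (89/95 − 0.88)/SE₀ ≈ 1.7049.
From the standard normal, 2·P(Z ≥ |z|) = 0.0882.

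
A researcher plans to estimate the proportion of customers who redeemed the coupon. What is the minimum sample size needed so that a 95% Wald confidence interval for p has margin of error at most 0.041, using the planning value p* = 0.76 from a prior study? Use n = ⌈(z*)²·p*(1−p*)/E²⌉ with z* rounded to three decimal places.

z* = 1.960 at the 95% level.
p*(1−p*) = 0.76·0.24 = 0.1824.
(z*)²·p*(1−p*)/E² = 3.841600·0.1824/0.001681 = 416.840.
Rounding up, n = 417.

n = 417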